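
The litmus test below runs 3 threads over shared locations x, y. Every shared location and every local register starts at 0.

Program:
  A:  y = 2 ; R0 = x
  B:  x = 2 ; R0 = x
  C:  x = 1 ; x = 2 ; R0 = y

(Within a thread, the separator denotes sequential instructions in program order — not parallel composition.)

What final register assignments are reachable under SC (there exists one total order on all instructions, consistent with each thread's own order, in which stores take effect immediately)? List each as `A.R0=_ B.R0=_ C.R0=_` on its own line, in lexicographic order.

A.R0=0 B.R0=1 C.R0=2
A.R0=0 B.R0=2 C.R0=2
A.R0=1 B.R0=1 C.R0=2
A.R0=1 B.R0=2 C.R0=2
A.R0=2 B.R0=1 C.R0=0
A.R0=2 B.R0=1 C.R0=2
A.R0=2 B.R0=2 C.R0=0
A.R0=2 B.R0=2 C.R0=2

outcome vector order: (A.R0,B.R0,C.R0)
|SC outcomes| = 8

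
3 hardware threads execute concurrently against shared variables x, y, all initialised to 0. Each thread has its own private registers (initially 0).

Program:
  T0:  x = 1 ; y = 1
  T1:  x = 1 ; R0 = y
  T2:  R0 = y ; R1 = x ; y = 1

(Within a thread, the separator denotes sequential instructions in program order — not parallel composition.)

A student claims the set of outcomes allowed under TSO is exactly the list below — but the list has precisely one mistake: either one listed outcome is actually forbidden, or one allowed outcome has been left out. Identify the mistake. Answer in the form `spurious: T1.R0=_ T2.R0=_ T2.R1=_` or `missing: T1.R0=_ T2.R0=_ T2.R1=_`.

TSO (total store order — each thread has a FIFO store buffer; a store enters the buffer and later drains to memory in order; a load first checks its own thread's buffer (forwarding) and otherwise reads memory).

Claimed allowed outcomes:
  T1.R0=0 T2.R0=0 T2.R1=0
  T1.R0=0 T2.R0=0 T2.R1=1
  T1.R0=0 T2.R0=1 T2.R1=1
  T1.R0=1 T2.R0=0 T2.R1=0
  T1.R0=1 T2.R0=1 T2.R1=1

outcome vector order: (T1.R0,T2.R0,T2.R1)
under TSO → <0 0 0> <0 0 1> <0 1 1> <1 0 0> <1 0 1> <1 1 1>
TSO∖claimed = {<1 0 1>}

missing: T1.R0=1 T2.R0=0 T2.R1=1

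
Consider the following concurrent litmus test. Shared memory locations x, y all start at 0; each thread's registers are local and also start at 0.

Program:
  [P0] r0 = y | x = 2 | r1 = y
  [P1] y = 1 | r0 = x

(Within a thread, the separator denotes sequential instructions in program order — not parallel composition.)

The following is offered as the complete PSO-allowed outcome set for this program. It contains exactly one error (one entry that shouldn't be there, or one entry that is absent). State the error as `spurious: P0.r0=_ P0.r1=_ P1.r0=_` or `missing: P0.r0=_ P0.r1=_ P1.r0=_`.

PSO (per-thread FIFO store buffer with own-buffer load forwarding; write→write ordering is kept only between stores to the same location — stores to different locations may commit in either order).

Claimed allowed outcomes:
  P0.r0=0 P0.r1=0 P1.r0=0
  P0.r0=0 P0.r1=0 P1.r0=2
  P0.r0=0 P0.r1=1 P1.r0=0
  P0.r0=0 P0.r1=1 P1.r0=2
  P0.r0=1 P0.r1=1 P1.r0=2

outcome vector order: (P0.r0,P0.r1,P1.r0)
PSO: 6 outcomes — {000, 002, 010, 012, 110, 112}
PSO∖claimed = {110}

missing: P0.r0=1 P0.r1=1 P1.r0=0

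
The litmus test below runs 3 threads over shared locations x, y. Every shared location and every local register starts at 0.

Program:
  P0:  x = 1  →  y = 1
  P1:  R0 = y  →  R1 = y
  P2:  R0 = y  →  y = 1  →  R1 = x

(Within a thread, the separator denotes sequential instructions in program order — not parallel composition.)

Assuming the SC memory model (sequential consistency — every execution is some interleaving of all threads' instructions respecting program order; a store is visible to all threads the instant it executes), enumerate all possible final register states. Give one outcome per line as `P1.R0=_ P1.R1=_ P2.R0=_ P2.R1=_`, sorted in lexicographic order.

outcome vector order: (P1.R0,P1.R1,P2.R0,P2.R1)
|SC outcomes| = 9

P1.R0=0 P1.R1=0 P2.R0=0 P2.R1=0
P1.R0=0 P1.R1=0 P2.R0=0 P2.R1=1
P1.R0=0 P1.R1=0 P2.R0=1 P2.R1=1
P1.R0=0 P1.R1=1 P2.R0=0 P2.R1=0
P1.R0=0 P1.R1=1 P2.R0=0 P2.R1=1
P1.R0=0 P1.R1=1 P2.R0=1 P2.R1=1
P1.R0=1 P1.R1=1 P2.R0=0 P2.R1=0
P1.R0=1 P1.R1=1 P2.R0=0 P2.R1=1
P1.R0=1 P1.R1=1 P2.R0=1 P2.R1=1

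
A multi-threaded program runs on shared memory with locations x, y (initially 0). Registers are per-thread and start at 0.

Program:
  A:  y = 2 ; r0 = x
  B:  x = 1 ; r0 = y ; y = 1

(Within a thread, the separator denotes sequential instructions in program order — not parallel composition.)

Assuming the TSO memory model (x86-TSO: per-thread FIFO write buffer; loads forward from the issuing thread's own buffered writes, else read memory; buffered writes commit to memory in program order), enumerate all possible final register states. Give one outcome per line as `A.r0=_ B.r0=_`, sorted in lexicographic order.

A.r0=0 B.r0=0
A.r0=0 B.r0=2
A.r0=1 B.r0=0
A.r0=1 B.r0=2

outcome vector order: (A.r0,B.r0)
|TSO outcomes| = 4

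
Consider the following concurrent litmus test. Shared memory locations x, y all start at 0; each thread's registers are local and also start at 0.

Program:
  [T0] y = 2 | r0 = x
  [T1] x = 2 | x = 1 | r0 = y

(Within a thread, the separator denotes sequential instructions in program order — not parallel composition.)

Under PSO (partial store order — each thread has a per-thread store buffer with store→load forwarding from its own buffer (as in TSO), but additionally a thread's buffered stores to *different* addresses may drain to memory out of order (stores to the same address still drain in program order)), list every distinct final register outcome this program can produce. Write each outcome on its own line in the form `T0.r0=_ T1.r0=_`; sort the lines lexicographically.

outcome vector order: (T0.r0,T1.r0)
|PSO outcomes| = 6

T0.r0=0 T1.r0=0
T0.r0=0 T1.r0=2
T0.r0=1 T1.r0=0
T0.r0=1 T1.r0=2
T0.r0=2 T1.r0=0
T0.r0=2 T1.r0=2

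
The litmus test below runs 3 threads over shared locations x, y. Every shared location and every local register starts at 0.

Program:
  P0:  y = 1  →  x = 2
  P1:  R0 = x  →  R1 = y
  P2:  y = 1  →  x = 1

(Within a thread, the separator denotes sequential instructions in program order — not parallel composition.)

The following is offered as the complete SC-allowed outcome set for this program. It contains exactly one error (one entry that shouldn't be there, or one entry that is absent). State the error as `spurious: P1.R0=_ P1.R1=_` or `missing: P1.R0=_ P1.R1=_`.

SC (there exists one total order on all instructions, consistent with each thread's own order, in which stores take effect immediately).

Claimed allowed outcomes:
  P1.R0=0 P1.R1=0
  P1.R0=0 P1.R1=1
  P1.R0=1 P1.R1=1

missing: P1.R0=2 P1.R1=1

outcome vector order: (P1.R0,P1.R1)
under SC → <0 0>; <0 1>; <1 1>; <2 1>
SC∖claimed = {<2 1>}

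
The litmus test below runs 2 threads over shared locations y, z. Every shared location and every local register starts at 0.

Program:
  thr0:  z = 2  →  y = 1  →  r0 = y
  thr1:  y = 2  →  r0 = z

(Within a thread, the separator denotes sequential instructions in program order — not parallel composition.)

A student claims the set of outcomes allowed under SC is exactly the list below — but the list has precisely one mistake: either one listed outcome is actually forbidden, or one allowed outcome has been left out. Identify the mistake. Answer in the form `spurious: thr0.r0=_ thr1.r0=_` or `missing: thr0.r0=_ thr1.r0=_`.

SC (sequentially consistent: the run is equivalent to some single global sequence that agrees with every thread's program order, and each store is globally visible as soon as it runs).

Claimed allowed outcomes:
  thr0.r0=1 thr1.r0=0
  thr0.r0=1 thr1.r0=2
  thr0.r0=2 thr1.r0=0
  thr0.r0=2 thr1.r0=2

outcome vector order: (thr0.r0,thr1.r0)
under SC → 10 12 22
claimed∖SC = {20}

spurious: thr0.r0=2 thr1.r0=0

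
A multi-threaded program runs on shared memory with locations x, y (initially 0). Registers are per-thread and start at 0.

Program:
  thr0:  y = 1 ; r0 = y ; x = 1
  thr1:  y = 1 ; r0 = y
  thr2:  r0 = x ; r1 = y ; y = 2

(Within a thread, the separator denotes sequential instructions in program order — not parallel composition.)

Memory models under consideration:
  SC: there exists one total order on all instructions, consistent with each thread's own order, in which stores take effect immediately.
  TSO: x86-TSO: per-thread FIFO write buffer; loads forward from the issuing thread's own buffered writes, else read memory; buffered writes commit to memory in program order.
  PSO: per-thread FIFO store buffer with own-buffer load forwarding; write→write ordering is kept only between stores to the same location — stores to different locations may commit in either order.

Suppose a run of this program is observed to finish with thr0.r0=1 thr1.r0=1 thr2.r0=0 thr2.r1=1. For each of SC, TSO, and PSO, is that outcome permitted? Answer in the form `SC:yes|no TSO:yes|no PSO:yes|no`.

SC:yes TSO:yes PSO:yes

outcome vector order: (thr0.r0,thr1.r0,thr2.r0,thr2.r1)
[SC] allowed = {1100 1101 1111 1200 1201 1211 2100 2101 2200 2201}
[TSO] allowed = {1100 1101 1111 1200 1201 1211 2100 2101 2200 2201}
[PSO] allowed = {1100 1101 1110 1111 1200 1201 1210 1211 2100 2101 2200 2201}
target 1101 ∈ {SC,TSO,PSO}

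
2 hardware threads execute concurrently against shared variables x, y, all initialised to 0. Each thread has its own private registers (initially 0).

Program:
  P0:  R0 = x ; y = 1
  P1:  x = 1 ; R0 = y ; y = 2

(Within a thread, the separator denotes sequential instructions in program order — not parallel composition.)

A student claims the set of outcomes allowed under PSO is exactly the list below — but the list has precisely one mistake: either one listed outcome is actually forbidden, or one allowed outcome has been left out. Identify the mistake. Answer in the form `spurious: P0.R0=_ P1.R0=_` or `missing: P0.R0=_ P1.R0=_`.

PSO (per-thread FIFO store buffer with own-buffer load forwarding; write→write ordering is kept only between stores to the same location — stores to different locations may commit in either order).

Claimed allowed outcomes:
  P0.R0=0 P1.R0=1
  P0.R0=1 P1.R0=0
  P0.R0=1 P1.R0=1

outcome vector order: (P0.R0,P1.R0)
under PSO → <0 0> <0 1> <1 0> <1 1>
PSO∖claimed = {<0 0>}

missing: P0.R0=0 P1.R0=0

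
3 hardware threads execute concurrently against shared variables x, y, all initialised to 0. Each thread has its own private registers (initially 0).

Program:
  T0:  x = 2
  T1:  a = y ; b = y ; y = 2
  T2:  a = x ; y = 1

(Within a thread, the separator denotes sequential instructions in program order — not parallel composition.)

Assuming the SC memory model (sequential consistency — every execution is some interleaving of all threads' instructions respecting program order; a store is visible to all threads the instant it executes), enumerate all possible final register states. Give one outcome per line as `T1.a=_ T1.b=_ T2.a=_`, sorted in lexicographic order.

T1.a=0 T1.b=0 T2.a=0
T1.a=0 T1.b=0 T2.a=2
T1.a=0 T1.b=1 T2.a=0
T1.a=0 T1.b=1 T2.a=2
T1.a=1 T1.b=1 T2.a=0
T1.a=1 T1.b=1 T2.a=2

outcome vector order: (T1.a,T1.b,T2.a)
|SC outcomes| = 6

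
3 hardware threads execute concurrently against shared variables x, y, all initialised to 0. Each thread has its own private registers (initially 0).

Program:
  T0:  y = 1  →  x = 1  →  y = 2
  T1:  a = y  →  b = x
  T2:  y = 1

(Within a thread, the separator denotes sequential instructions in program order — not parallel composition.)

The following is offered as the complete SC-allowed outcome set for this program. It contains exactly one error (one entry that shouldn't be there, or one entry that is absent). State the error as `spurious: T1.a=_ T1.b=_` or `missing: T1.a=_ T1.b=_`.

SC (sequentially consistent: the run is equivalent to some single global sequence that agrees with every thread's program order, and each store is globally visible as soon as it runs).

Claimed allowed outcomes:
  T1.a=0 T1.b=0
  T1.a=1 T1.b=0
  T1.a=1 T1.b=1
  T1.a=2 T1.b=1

missing: T1.a=0 T1.b=1

outcome vector order: (T1.a,T1.b)
SC: 5 outcomes — {(0,0) (0,1) (1,0) (1,1) (2,1)}
SC∖claimed = {(0,1)}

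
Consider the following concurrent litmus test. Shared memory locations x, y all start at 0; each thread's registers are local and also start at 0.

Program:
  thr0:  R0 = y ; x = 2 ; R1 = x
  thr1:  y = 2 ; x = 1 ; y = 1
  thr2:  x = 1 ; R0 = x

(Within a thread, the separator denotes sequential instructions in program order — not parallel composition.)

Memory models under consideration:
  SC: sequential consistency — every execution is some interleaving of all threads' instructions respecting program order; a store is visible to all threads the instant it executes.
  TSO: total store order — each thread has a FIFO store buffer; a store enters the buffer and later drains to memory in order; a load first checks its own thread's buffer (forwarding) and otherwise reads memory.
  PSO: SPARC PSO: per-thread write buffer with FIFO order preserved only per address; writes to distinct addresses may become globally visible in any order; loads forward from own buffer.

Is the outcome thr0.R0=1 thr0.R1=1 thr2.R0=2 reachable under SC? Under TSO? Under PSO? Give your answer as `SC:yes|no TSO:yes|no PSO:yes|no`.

SC:no TSO:no PSO:yes

outcome vector order: (thr0.R0,thr0.R1,thr2.R0)
SC: 11 outcomes — {011, 012, 021, 022, 111, 121, 122, 211, 212, 221, 222}
TSO: 11 outcomes — {011, 012, 021, 022, 111, 121, 122, 211, 212, 221, 222}
PSO: 12 outcomes — {011, 012, 021, 022, 111, 112, 121, 122, 211, 212, 221, 222}
target 112 ∈ {PSO}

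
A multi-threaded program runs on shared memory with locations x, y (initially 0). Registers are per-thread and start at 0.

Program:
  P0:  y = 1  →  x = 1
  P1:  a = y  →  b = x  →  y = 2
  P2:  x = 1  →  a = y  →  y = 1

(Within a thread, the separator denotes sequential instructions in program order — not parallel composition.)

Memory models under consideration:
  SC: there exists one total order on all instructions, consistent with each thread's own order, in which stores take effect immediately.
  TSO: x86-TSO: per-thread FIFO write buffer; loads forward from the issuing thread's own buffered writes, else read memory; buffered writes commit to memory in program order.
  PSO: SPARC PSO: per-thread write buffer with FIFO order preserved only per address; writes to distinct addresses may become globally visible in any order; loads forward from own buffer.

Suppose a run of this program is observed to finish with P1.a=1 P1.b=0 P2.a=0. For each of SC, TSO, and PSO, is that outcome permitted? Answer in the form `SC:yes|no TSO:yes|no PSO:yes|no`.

outcome vector order: (P1.a,P1.b,P2.a)
[SC] allowed = {0/0/0, 0/0/1, 0/0/2, 0/1/0, 0/1/1, 0/1/2, 1/0/1, 1/0/2, 1/1/0, 1/1/1, 1/1/2}
[TSO] allowed = {0/0/0, 0/0/1, 0/0/2, 0/1/0, 0/1/1, 0/1/2, 1/0/0, 1/0/1, 1/0/2, 1/1/0, 1/1/1, 1/1/2}
[PSO] allowed = {0/0/0, 0/0/1, 0/0/2, 0/1/0, 0/1/1, 0/1/2, 1/0/0, 1/0/1, 1/0/2, 1/1/0, 1/1/1, 1/1/2}
target 1/0/0 ∈ {TSO,PSO}

SC:no TSO:yes PSO:yes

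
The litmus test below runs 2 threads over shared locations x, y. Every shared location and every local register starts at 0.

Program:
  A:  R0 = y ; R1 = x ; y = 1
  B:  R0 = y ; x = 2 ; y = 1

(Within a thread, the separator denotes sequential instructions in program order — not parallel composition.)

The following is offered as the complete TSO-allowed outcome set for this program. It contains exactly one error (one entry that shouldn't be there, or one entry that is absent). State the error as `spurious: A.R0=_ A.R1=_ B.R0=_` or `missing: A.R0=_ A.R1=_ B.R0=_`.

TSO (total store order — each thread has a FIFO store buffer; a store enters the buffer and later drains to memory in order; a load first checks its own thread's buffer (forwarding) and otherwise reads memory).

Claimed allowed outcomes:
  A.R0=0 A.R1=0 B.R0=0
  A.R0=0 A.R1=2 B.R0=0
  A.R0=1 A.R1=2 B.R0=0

missing: A.R0=0 A.R1=0 B.R0=1

outcome vector order: (A.R0,A.R1,B.R0)
TSO: 4 outcomes — {(0,0,0) (0,0,1) (0,2,0) (1,2,0)}
TSO∖claimed = {(0,0,1)}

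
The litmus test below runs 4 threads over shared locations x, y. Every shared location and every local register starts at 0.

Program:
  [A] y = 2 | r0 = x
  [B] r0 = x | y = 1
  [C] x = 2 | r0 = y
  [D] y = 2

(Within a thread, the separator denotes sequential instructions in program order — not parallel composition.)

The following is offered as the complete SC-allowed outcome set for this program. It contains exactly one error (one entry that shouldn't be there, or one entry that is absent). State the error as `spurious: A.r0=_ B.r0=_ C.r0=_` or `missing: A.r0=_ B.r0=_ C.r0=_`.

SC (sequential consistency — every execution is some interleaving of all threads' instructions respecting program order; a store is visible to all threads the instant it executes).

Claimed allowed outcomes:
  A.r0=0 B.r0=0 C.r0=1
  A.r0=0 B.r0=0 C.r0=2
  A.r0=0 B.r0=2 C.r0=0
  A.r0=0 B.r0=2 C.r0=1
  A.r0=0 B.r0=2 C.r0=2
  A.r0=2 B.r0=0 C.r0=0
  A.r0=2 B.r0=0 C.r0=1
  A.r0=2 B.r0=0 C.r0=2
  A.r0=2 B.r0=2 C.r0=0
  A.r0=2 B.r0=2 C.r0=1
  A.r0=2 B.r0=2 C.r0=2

spurious: A.r0=0 B.r0=2 C.r0=0

outcome vector order: (A.r0,B.r0,C.r0)
SC (10): <0 0 1> <0 0 2> <0 2 1> <0 2 2> <2 0 0> <2 0 1> <2 0 2> <2 2 0> <2 2 1> <2 2 2>
claimed∖SC = {<0 2 0>}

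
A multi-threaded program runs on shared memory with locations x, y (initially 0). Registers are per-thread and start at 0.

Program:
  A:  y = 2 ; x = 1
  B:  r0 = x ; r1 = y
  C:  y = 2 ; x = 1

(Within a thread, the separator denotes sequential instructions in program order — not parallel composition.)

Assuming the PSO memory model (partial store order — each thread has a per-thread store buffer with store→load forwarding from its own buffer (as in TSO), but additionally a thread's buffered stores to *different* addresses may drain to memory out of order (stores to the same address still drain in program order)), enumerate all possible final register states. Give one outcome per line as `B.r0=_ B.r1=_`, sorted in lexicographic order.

B.r0=0 B.r1=0
B.r0=0 B.r1=2
B.r0=1 B.r1=0
B.r0=1 B.r1=2

outcome vector order: (B.r0,B.r1)
|PSO outcomes| = 4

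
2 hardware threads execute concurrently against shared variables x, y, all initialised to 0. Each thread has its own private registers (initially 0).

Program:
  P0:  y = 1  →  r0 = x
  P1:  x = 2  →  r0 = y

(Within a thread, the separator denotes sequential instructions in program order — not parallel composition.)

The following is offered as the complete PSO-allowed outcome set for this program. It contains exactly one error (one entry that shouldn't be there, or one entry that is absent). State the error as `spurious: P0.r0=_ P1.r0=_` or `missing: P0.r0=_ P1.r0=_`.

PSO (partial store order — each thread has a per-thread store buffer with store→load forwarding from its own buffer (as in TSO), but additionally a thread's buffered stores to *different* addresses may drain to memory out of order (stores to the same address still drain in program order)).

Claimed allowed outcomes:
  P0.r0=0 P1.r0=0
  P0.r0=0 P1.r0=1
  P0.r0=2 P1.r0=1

missing: P0.r0=2 P1.r0=0

outcome vector order: (P0.r0,P1.r0)
PSO (4): (0,0), (0,1), (2,0), (2,1)
PSO∖claimed = {(2,0)}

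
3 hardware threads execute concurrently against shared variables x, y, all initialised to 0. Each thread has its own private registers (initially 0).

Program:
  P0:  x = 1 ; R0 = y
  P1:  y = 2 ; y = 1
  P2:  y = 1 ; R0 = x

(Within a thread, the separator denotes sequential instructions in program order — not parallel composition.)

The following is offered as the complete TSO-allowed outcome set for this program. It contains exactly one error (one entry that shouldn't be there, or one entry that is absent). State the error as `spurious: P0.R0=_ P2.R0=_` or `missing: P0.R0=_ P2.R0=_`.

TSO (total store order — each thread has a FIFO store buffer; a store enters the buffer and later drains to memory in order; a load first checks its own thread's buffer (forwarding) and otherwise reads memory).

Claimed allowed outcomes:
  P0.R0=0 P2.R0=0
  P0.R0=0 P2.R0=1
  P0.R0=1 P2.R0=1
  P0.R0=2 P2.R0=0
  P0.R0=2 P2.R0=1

missing: P0.R0=1 P2.R0=0

outcome vector order: (P0.R0,P2.R0)
under TSO → <0 0>; <0 1>; <1 0>; <1 1>; <2 0>; <2 1>
TSO∖claimed = {<1 0>}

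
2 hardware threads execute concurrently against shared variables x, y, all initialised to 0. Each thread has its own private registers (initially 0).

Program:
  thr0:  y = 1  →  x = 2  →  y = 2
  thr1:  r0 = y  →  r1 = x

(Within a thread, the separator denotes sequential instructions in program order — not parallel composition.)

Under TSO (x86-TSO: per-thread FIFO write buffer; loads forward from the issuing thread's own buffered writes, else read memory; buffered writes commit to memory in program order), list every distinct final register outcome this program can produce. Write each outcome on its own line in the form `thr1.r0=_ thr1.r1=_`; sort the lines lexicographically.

outcome vector order: (thr1.r0,thr1.r1)
|TSO outcomes| = 5

thr1.r0=0 thr1.r1=0
thr1.r0=0 thr1.r1=2
thr1.r0=1 thr1.r1=0
thr1.r0=1 thr1.r1=2
thr1.r0=2 thr1.r1=2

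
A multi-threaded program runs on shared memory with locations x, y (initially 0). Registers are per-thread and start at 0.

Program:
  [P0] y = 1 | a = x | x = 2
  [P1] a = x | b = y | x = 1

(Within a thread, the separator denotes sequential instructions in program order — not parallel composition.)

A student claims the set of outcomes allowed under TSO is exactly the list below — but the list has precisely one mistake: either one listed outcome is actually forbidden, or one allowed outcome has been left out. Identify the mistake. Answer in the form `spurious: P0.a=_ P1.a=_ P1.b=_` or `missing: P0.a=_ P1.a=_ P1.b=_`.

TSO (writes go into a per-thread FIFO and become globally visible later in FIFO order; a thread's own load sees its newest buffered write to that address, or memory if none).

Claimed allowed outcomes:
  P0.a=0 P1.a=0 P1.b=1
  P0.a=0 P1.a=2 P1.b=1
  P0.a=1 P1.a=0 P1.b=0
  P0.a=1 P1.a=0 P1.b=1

missing: P0.a=0 P1.a=0 P1.b=0

outcome vector order: (P0.a,P1.a,P1.b)
under TSO → <0 0 0> <0 0 1> <0 2 1> <1 0 0> <1 0 1>
TSO∖claimed = {<0 0 0>}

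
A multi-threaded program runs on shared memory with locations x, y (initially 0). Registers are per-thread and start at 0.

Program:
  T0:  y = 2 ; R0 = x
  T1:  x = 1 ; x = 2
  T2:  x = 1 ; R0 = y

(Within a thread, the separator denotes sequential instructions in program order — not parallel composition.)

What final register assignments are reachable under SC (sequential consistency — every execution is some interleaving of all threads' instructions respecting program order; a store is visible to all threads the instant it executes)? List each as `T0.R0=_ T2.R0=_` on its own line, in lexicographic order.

outcome vector order: (T0.R0,T2.R0)
|SC outcomes| = 5

T0.R0=0 T2.R0=2
T0.R0=1 T2.R0=0
T0.R0=1 T2.R0=2
T0.R0=2 T2.R0=0
T0.R0=2 T2.R0=2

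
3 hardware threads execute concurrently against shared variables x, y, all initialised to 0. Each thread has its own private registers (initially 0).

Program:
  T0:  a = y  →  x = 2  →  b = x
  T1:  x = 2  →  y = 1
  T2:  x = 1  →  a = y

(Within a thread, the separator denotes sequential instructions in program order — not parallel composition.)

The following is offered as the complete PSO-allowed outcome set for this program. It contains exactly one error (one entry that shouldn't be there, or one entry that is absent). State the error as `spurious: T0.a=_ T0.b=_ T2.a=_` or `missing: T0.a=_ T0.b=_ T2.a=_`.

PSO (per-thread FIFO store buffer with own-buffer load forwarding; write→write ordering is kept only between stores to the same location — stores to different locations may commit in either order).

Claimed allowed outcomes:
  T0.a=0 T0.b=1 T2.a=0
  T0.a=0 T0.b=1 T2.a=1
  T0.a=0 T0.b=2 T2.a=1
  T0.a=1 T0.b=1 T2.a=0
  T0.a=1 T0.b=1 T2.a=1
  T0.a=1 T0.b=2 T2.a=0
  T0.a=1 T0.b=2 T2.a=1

missing: T0.a=0 T0.b=2 T2.a=0

outcome vector order: (T0.a,T0.b,T2.a)
PSO (8): 010; 011; 020; 021; 110; 111; 120; 121
PSO∖claimed = {020}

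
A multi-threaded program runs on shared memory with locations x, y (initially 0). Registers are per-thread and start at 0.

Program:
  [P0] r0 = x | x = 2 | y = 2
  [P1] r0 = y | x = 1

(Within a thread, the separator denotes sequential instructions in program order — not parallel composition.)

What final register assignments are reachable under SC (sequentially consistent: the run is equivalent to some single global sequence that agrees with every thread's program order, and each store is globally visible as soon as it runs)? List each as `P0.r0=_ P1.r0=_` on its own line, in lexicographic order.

outcome vector order: (P0.r0,P1.r0)
|SC outcomes| = 3

P0.r0=0 P1.r0=0
P0.r0=0 P1.r0=2
P0.r0=1 P1.r0=0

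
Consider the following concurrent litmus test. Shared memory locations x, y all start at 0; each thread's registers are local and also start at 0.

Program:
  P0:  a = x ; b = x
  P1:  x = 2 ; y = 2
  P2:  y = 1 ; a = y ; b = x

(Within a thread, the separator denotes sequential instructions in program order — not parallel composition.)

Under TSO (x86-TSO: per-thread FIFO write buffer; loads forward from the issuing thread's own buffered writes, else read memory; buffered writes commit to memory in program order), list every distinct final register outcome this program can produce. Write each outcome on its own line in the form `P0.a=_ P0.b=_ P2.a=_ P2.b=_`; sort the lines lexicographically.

outcome vector order: (P0.a,P0.b,P2.a,P2.b)
|TSO outcomes| = 9

P0.a=0 P0.b=0 P2.a=1 P2.b=0
P0.a=0 P0.b=0 P2.a=1 P2.b=2
P0.a=0 P0.b=0 P2.a=2 P2.b=2
P0.a=0 P0.b=2 P2.a=1 P2.b=0
P0.a=0 P0.b=2 P2.a=1 P2.b=2
P0.a=0 P0.b=2 P2.a=2 P2.b=2
P0.a=2 P0.b=2 P2.a=1 P2.b=0
P0.a=2 P0.b=2 P2.a=1 P2.b=2
P0.a=2 P0.b=2 P2.a=2 P2.b=2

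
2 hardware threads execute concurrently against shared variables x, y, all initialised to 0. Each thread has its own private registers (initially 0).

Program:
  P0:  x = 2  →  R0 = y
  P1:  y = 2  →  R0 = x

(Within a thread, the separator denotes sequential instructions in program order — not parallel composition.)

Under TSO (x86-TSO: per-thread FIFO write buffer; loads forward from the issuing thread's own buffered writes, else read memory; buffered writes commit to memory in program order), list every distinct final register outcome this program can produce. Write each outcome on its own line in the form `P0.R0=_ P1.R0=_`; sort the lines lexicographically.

outcome vector order: (P0.R0,P1.R0)
|TSO outcomes| = 4

P0.R0=0 P1.R0=0
P0.R0=0 P1.R0=2
P0.R0=2 P1.R0=0
P0.R0=2 P1.R0=2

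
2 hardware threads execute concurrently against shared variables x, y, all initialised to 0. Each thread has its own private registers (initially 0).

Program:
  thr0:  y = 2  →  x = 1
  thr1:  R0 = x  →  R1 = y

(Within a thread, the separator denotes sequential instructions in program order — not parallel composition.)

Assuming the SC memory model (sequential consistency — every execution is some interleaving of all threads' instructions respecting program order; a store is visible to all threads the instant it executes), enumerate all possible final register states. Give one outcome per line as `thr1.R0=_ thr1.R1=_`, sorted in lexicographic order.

thr1.R0=0 thr1.R1=0
thr1.R0=0 thr1.R1=2
thr1.R0=1 thr1.R1=2

outcome vector order: (thr1.R0,thr1.R1)
|SC outcomes| = 3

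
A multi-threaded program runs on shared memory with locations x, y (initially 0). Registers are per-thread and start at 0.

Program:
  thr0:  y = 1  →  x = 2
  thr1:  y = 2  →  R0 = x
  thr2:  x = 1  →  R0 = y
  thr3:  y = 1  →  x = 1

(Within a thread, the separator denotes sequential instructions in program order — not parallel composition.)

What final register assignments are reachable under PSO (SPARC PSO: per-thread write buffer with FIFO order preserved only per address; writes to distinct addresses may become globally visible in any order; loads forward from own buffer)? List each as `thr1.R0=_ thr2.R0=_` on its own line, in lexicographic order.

outcome vector order: (thr1.R0,thr2.R0)
|PSO outcomes| = 9

thr1.R0=0 thr2.R0=0
thr1.R0=0 thr2.R0=1
thr1.R0=0 thr2.R0=2
thr1.R0=1 thr2.R0=0
thr1.R0=1 thr2.R0=1
thr1.R0=1 thr2.R0=2
thr1.R0=2 thr2.R0=0
thr1.R0=2 thr2.R0=1
thr1.R0=2 thr2.R0=2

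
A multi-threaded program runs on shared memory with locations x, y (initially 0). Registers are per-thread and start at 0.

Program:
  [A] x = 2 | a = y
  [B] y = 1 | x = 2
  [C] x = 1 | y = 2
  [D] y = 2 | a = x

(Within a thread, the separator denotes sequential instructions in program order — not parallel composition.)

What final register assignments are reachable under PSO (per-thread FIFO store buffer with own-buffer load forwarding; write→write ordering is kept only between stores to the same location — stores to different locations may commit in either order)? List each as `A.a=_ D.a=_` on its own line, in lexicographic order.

A.a=0 D.a=0
A.a=0 D.a=1
A.a=0 D.a=2
A.a=1 D.a=0
A.a=1 D.a=1
A.a=1 D.a=2
A.a=2 D.a=0
A.a=2 D.a=1
A.a=2 D.a=2

outcome vector order: (A.a,D.a)
|PSO outcomes| = 9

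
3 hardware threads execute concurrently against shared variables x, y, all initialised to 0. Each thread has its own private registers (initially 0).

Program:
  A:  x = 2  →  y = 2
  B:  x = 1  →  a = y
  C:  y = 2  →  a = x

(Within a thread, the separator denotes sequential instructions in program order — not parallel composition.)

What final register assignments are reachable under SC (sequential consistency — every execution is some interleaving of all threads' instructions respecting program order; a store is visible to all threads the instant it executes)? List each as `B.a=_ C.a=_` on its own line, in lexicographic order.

outcome vector order: (B.a,C.a)
|SC outcomes| = 5

B.a=0 C.a=1
B.a=0 C.a=2
B.a=2 C.a=0
B.a=2 C.a=1
B.a=2 C.a=2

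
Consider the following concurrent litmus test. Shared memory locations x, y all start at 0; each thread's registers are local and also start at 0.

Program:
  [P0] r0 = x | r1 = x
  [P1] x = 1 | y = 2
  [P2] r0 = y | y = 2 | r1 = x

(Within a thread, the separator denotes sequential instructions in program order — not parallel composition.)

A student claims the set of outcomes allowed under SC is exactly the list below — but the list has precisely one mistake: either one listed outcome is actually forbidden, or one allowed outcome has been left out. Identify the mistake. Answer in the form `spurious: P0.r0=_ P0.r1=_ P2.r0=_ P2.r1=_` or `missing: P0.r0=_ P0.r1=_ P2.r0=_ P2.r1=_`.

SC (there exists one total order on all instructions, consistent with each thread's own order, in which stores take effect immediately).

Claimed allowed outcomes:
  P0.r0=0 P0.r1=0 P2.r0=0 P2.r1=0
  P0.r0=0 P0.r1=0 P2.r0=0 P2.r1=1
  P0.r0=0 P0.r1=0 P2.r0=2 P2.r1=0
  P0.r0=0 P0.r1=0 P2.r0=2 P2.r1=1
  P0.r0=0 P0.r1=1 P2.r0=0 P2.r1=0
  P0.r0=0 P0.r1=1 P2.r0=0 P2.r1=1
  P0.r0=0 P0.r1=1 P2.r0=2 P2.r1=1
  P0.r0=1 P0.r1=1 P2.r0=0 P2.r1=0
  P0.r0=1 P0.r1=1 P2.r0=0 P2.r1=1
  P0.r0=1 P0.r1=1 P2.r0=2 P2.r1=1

spurious: P0.r0=0 P0.r1=0 P2.r0=2 P2.r1=0

outcome vector order: (P0.r0,P0.r1,P2.r0,P2.r1)
SC: 9 outcomes — {0/0/0/0 0/0/0/1 0/0/2/1 0/1/0/0 0/1/0/1 0/1/2/1 1/1/0/0 1/1/0/1 1/1/2/1}
claimed∖SC = {0/0/2/0}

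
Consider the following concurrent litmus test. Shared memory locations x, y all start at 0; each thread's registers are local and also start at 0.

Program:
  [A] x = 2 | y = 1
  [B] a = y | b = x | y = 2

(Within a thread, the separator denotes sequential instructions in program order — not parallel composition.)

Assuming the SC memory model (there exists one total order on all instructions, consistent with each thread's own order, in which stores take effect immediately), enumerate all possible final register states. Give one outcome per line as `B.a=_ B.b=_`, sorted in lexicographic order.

B.a=0 B.b=0
B.a=0 B.b=2
B.a=1 B.b=2

outcome vector order: (B.a,B.b)
|SC outcomes| = 3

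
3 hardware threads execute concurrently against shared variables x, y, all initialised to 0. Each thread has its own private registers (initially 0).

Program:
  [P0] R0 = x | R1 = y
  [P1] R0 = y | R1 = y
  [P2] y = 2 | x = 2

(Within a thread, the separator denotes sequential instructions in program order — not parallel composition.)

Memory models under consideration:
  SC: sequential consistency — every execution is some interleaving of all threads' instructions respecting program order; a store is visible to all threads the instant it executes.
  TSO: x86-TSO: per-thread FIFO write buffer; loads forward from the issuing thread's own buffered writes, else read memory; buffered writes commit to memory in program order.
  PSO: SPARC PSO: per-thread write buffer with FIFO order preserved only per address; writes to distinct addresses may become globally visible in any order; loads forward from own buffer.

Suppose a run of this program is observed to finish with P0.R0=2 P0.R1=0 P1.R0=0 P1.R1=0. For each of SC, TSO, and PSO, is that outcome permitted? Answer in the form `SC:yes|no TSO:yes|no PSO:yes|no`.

SC:no TSO:no PSO:yes

outcome vector order: (P0.R0,P0.R1,P1.R0,P1.R1)
[SC] allowed = {(0,0,0,0) (0,0,0,2) (0,0,2,2) (0,2,0,0) (0,2,0,2) (0,2,2,2) (2,2,0,0) (2,2,0,2) (2,2,2,2)}
[TSO] allowed = {(0,0,0,0) (0,0,0,2) (0,0,2,2) (0,2,0,0) (0,2,0,2) (0,2,2,2) (2,2,0,0) (2,2,0,2) (2,2,2,2)}
[PSO] allowed = {(0,0,0,0) (0,0,0,2) (0,0,2,2) (0,2,0,0) (0,2,0,2) (0,2,2,2) (2,0,0,0) (2,0,0,2) (2,0,2,2) (2,2,0,0) (2,2,0,2) (2,2,2,2)}
target (2,0,0,0) ∈ {PSO}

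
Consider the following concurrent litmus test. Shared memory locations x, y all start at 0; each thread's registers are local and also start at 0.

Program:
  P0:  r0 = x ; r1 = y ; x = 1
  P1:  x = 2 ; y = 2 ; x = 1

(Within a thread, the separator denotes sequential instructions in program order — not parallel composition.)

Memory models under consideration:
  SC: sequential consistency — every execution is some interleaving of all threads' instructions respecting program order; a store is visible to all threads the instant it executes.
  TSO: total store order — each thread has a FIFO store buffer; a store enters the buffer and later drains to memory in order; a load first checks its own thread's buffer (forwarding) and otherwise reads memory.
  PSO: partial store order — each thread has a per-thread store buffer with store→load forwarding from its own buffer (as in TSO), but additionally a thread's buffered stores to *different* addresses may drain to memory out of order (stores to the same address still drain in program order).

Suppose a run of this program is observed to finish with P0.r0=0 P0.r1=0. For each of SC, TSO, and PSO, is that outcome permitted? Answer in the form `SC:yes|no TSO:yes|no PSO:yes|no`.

outcome vector order: (P0.r0,P0.r1)
SC: 5 outcomes — {00 02 12 20 22}
TSO: 5 outcomes — {00 02 12 20 22}
PSO: 6 outcomes — {00 02 10 12 20 22}
target 00 ∈ {SC,TSO,PSO}

SC:yes TSO:yes PSO:yes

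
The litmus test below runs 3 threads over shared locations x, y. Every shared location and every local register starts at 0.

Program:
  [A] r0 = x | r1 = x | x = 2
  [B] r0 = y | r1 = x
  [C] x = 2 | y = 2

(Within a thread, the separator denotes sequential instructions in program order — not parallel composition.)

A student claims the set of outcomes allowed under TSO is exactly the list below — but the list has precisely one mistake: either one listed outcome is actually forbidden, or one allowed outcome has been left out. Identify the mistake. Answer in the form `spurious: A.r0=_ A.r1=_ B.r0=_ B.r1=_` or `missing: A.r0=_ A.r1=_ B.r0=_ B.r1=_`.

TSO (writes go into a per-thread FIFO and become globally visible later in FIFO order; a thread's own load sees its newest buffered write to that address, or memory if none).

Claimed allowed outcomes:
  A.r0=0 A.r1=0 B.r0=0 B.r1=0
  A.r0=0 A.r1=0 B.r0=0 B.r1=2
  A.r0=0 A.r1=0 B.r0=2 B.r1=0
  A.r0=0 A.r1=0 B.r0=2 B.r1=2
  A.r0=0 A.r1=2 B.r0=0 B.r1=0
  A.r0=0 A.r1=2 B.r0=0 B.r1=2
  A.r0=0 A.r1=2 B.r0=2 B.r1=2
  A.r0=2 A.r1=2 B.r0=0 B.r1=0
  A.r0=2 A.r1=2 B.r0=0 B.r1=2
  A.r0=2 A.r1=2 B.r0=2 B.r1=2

spurious: A.r0=0 A.r1=0 B.r0=2 B.r1=0

outcome vector order: (A.r0,A.r1,B.r0,B.r1)
under TSO → (0,0,0,0) (0,0,0,2) (0,0,2,2) (0,2,0,0) (0,2,0,2) (0,2,2,2) (2,2,0,0) (2,2,0,2) (2,2,2,2)
claimed∖TSO = {(0,0,2,0)}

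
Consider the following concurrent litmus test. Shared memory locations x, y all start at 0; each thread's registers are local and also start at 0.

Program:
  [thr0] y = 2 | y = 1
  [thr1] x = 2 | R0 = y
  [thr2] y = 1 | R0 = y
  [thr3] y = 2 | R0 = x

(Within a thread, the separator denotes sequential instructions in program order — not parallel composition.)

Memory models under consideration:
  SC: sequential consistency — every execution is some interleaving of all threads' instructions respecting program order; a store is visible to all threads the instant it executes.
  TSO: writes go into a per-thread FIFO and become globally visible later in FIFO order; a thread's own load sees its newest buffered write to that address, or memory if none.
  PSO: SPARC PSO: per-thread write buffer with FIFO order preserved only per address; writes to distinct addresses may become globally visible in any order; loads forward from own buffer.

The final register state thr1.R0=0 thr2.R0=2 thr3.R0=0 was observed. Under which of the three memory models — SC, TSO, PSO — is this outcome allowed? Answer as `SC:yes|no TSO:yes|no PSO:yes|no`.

SC:no TSO:yes PSO:yes

outcome vector order: (thr1.R0,thr2.R0,thr3.R0)
SC: 10 outcomes — {(0,1,2), (0,2,2), (1,1,0), (1,1,2), (1,2,0), (1,2,2), (2,1,0), (2,1,2), (2,2,0), (2,2,2)}
TSO: 12 outcomes — {(0,1,0), (0,1,2), (0,2,0), (0,2,2), (1,1,0), (1,1,2), (1,2,0), (1,2,2), (2,1,0), (2,1,2), (2,2,0), (2,2,2)}
PSO: 12 outcomes — {(0,1,0), (0,1,2), (0,2,0), (0,2,2), (1,1,0), (1,1,2), (1,2,0), (1,2,2), (2,1,0), (2,1,2), (2,2,0), (2,2,2)}
target (0,2,0) ∈ {TSO,PSO}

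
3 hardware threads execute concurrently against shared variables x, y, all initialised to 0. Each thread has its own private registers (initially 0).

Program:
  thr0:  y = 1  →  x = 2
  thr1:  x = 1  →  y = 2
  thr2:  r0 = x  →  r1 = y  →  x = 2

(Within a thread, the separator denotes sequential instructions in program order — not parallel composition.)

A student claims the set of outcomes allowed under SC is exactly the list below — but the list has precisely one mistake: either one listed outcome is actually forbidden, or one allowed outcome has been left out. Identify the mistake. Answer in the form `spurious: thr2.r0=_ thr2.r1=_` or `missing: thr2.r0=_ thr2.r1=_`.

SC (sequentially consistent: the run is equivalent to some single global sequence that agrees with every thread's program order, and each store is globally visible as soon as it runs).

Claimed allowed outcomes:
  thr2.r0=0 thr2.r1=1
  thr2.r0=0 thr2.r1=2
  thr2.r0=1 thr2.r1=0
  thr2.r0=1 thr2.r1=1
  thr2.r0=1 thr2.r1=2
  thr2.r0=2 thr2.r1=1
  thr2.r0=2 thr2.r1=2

missing: thr2.r0=0 thr2.r1=0

outcome vector order: (thr2.r0,thr2.r1)
SC (8): (0,0), (0,1), (0,2), (1,0), (1,1), (1,2), (2,1), (2,2)
SC∖claimed = {(0,0)}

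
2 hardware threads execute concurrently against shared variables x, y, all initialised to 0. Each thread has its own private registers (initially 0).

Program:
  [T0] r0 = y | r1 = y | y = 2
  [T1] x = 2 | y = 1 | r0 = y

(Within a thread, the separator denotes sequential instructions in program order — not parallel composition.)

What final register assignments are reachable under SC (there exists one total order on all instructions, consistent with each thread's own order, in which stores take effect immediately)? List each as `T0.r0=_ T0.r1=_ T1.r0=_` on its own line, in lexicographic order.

outcome vector order: (T0.r0,T0.r1,T1.r0)
|SC outcomes| = 6

T0.r0=0 T0.r1=0 T1.r0=1
T0.r0=0 T0.r1=0 T1.r0=2
T0.r0=0 T0.r1=1 T1.r0=1
T0.r0=0 T0.r1=1 T1.r0=2
T0.r0=1 T0.r1=1 T1.r0=1
T0.r0=1 T0.r1=1 T1.r0=2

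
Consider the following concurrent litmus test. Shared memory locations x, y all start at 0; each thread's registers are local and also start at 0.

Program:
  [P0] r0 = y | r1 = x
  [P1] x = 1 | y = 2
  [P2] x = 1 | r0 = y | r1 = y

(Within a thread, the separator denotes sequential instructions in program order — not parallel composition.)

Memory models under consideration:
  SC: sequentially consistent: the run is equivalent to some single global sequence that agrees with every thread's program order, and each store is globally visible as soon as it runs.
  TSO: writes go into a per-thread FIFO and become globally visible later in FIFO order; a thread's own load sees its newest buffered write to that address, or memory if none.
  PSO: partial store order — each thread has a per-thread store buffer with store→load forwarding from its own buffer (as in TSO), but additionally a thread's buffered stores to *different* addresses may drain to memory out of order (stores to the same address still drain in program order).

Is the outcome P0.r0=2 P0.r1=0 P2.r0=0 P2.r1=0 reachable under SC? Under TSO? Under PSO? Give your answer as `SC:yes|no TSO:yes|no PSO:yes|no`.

SC:no TSO:no PSO:yes

outcome vector order: (P0.r0,P0.r1,P2.r0,P2.r1)
SC: 9 outcomes — {0000; 0002; 0022; 0100; 0102; 0122; 2100; 2102; 2122}
TSO: 9 outcomes — {0000; 0002; 0022; 0100; 0102; 0122; 2100; 2102; 2122}
PSO: 12 outcomes — {0000; 0002; 0022; 0100; 0102; 0122; 2000; 2002; 2022; 2100; 2102; 2122}
target 2000 ∈ {PSO}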